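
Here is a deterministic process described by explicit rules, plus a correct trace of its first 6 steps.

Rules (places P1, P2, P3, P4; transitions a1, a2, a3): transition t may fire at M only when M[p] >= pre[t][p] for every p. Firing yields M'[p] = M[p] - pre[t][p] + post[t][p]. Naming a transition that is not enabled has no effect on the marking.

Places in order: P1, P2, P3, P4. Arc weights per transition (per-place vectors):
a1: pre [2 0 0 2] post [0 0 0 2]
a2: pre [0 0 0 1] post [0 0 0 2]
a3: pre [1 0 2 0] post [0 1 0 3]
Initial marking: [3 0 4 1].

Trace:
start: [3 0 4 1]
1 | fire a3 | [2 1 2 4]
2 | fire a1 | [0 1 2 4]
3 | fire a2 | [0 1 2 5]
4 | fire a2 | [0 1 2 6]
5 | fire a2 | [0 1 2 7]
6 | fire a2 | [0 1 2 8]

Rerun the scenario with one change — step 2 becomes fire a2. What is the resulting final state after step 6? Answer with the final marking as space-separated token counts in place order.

(re-executing from step 2 with the substitution; state before step 2: [2 1 2 4])
2 | fire a2 | [2 1 2 5]
3 | fire a2 | [2 1 2 6]
4 | fire a2 | [2 1 2 7]
5 | fire a2 | [2 1 2 8]
6 | fire a2 | [2 1 2 9]

2 1 2 9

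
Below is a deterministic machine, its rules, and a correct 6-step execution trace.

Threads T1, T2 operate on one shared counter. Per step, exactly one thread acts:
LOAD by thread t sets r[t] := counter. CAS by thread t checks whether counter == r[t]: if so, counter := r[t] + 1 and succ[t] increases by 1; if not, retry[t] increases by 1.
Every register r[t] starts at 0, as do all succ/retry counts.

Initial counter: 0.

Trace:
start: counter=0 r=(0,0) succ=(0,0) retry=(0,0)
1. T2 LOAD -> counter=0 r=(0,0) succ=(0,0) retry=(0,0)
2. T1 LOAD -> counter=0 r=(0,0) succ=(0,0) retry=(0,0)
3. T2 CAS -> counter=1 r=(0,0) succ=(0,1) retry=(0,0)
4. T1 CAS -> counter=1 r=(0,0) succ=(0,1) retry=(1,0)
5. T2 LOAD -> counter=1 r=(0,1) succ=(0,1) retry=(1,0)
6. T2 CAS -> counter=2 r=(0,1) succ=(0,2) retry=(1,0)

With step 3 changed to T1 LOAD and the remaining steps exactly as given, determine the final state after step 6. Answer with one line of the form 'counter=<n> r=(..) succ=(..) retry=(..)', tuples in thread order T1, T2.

(re-executing from step 3 with the substitution; state before step 3: counter=0 r=(0,0) succ=(0,0) retry=(0,0))
3. T1 LOAD -> counter=0 r=(0,0) succ=(0,0) retry=(0,0)
4. T1 CAS -> counter=1 r=(0,0) succ=(1,0) retry=(0,0)
5. T2 LOAD -> counter=1 r=(0,1) succ=(1,0) retry=(0,0)
6. T2 CAS -> counter=2 r=(0,1) succ=(1,1) retry=(0,0)

counter=2 r=(0,1) succ=(1,1) retry=(0,0)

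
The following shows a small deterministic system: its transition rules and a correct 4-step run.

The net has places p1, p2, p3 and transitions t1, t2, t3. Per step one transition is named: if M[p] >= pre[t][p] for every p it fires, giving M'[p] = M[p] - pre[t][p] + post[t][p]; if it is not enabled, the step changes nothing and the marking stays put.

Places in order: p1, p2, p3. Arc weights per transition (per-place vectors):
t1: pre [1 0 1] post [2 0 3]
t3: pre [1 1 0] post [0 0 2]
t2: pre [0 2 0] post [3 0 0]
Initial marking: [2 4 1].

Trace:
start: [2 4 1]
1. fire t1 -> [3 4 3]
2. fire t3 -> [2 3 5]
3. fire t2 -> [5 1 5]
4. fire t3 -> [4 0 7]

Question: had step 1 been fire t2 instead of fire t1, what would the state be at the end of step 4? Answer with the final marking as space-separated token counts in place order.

3 0 5

(re-executing from step 1 with the substitution; state before step 1: [2 4 1])
1. fire t2 -> [5 2 1]
2. fire t3 -> [4 1 3]
3. fire t2 -> [4 1 3]
4. fire t3 -> [3 0 5]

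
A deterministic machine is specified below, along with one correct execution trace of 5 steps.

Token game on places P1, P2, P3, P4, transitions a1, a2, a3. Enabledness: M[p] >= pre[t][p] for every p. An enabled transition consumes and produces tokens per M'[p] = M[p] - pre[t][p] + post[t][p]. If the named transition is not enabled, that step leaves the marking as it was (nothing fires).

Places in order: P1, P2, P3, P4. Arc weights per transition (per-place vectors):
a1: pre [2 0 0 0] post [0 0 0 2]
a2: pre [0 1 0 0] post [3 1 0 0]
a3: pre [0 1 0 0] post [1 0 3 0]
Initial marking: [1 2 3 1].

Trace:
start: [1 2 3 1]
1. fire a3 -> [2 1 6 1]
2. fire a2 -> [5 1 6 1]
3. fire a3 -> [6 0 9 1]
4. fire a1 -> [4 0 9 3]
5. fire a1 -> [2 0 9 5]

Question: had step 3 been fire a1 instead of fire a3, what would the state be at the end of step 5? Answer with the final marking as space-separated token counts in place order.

(re-executing from step 3 with the substitution; state before step 3: [5 1 6 1])
3. fire a1 -> [3 1 6 3]
4. fire a1 -> [1 1 6 5]
5. fire a1 -> [1 1 6 5]

1 1 6 5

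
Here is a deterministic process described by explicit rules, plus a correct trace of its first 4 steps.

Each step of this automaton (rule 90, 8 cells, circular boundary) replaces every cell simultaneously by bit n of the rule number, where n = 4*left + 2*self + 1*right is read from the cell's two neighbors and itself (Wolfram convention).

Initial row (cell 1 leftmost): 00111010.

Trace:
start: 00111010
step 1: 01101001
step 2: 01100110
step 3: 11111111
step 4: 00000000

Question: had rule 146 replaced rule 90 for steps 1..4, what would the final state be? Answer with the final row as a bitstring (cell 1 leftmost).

10101010

(re-executing steps 1..4 under rule 146; state before step 1: 00111010)
step 1: 01010001
step 2: 00001010
step 3: 00010001
step 4: 10101010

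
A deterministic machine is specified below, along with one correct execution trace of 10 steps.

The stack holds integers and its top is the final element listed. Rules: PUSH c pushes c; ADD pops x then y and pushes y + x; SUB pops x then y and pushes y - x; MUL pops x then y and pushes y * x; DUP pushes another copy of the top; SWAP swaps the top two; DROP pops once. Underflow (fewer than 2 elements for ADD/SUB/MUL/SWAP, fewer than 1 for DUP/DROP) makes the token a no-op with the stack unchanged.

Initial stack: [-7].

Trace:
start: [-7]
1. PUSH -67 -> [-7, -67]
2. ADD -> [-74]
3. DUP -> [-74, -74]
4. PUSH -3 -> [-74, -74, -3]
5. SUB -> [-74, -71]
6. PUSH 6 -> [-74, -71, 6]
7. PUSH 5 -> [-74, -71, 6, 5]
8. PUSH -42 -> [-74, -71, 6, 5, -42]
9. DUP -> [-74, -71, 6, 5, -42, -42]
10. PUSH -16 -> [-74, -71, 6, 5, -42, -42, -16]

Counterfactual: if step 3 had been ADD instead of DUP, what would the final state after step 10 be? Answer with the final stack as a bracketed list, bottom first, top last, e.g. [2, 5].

[-71, 6, 5, -42, -42, -16]

(re-executing from step 3 with the substitution; state before step 3: [-74])
3. ADD -> [-74]
4. PUSH -3 -> [-74, -3]
5. SUB -> [-71]
6. PUSH 6 -> [-71, 6]
7. PUSH 5 -> [-71, 6, 5]
8. PUSH -42 -> [-71, 6, 5, -42]
9. DUP -> [-71, 6, 5, -42, -42]
10. PUSH -16 -> [-71, 6, 5, -42, -42, -16]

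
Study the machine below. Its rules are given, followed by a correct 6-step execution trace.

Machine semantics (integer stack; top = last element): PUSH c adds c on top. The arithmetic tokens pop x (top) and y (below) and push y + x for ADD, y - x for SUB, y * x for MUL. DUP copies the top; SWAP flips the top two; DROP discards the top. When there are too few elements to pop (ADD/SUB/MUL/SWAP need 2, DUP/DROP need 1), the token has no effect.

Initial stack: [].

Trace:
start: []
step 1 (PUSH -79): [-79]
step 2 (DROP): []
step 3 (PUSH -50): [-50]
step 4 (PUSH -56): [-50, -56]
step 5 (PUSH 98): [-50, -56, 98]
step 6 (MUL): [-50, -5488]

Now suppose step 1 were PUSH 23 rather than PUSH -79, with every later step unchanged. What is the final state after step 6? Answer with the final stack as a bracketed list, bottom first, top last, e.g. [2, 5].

(re-executing from step 1 with the substitution; state before step 1: [])
step 1 (PUSH 23): [23]
step 2 (DROP): []
step 3 (PUSH -50): [-50]
step 4 (PUSH -56): [-50, -56]
step 5 (PUSH 98): [-50, -56, 98]
step 6 (MUL): [-50, -5488]

[-50, -5488]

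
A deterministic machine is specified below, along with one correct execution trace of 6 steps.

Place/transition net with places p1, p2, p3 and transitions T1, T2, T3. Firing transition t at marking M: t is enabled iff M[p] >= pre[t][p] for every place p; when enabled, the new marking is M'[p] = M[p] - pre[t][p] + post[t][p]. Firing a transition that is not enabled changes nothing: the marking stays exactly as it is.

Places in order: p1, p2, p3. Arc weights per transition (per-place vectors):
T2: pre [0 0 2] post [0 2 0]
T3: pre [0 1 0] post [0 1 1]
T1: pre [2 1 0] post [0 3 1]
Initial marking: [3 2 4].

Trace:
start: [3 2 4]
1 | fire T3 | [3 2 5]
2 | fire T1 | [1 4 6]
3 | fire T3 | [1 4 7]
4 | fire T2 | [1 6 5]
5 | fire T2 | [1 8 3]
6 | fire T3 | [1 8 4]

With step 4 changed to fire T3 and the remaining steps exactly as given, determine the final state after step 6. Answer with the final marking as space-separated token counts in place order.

(re-executing from step 4 with the substitution; state before step 4: [1 4 7])
4 | fire T3 | [1 4 8]
5 | fire T2 | [1 6 6]
6 | fire T3 | [1 6 7]

1 6 7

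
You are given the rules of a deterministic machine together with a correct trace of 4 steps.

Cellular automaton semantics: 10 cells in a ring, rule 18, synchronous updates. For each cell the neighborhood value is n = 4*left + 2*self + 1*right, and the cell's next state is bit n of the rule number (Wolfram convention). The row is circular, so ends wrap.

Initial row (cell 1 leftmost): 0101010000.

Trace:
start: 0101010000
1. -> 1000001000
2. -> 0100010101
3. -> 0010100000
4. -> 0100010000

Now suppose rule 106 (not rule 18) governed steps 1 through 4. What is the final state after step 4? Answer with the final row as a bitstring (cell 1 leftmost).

0100000101

(re-executing steps 1..4 under rule 106; state before step 1: 0101010000)
1. -> 1010100000
2. -> 0101000001
3. -> 1010000010
4. -> 0100000101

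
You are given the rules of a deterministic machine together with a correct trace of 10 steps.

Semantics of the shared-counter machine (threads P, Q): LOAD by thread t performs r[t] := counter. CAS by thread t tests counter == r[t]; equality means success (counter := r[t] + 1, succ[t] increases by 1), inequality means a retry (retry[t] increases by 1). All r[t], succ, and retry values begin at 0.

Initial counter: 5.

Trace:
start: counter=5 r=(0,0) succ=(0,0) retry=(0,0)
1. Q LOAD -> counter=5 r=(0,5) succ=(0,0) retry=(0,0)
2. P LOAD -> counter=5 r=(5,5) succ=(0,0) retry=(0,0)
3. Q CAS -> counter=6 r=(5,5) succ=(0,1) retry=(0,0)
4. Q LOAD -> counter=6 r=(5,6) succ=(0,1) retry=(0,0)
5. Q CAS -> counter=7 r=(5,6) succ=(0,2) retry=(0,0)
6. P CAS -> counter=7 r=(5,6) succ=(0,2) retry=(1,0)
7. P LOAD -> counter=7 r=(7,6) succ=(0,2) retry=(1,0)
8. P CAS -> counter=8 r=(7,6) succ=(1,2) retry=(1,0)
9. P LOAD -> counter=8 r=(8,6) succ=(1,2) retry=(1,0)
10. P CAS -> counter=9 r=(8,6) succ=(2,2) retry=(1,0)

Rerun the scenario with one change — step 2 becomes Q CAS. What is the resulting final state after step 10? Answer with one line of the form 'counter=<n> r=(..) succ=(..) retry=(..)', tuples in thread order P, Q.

(re-executing from step 2 with the substitution; state before step 2: counter=5 r=(0,5) succ=(0,0) retry=(0,0))
2. Q CAS -> counter=6 r=(0,5) succ=(0,1) retry=(0,0)
3. Q CAS -> counter=6 r=(0,5) succ=(0,1) retry=(0,1)
4. Q LOAD -> counter=6 r=(0,6) succ=(0,1) retry=(0,1)
5. Q CAS -> counter=7 r=(0,6) succ=(0,2) retry=(0,1)
6. P CAS -> counter=7 r=(0,6) succ=(0,2) retry=(1,1)
7. P LOAD -> counter=7 r=(7,6) succ=(0,2) retry=(1,1)
8. P CAS -> counter=8 r=(7,6) succ=(1,2) retry=(1,1)
9. P LOAD -> counter=8 r=(8,6) succ=(1,2) retry=(1,1)
10. P CAS -> counter=9 r=(8,6) succ=(2,2) retry=(1,1)

counter=9 r=(8,6) succ=(2,2) retry=(1,1)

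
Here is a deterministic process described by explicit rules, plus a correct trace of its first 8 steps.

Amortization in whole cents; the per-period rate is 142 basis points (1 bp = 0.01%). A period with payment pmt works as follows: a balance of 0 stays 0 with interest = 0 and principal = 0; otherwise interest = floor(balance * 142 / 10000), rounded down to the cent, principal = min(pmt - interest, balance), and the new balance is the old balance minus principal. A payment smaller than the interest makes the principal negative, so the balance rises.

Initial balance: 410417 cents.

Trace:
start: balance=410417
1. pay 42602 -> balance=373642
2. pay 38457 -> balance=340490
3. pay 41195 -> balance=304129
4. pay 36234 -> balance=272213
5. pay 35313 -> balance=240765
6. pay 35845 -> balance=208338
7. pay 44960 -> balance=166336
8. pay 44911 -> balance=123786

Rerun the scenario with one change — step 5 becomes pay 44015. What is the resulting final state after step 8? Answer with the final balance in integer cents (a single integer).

(re-executing from step 5 with the substitution; state before step 5: balance=272213)
5. pay 44015 -> balance=232063
6. pay 35845 -> balance=199513
7. pay 44960 -> balance=157386
8. pay 44911 -> balance=114709

114709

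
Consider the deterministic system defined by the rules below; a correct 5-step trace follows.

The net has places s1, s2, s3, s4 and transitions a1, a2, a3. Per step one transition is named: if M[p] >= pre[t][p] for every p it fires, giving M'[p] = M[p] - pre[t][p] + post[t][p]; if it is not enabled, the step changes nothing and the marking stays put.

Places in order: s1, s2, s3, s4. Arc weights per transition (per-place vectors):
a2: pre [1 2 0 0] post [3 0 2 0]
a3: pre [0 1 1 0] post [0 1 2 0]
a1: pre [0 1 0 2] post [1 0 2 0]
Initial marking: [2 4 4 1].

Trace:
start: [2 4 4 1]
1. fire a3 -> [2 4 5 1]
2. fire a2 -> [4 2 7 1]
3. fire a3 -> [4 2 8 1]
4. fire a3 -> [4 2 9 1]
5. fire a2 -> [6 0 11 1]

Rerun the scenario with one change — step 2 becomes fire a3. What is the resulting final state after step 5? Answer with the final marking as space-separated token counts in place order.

(re-executing from step 2 with the substitution; state before step 2: [2 4 5 1])
2. fire a3 -> [2 4 6 1]
3. fire a3 -> [2 4 7 1]
4. fire a3 -> [2 4 8 1]
5. fire a2 -> [4 2 10 1]

4 2 10 1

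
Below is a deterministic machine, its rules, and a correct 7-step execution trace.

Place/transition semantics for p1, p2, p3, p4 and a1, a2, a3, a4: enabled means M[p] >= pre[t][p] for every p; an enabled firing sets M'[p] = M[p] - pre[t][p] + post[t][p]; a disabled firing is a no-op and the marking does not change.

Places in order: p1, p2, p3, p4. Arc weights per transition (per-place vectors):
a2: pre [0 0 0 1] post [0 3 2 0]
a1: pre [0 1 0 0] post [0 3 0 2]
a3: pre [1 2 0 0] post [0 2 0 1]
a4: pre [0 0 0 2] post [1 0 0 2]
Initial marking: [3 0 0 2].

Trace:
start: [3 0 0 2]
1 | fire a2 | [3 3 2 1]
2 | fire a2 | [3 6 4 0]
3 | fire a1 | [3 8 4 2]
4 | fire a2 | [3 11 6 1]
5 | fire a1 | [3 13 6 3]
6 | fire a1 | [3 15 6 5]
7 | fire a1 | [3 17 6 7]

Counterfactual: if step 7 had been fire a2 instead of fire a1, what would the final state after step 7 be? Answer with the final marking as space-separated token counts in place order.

3 18 8 4

(re-executing from step 7 with the substitution; state before step 7: [3 15 6 5])
7 | fire a2 | [3 18 8 4]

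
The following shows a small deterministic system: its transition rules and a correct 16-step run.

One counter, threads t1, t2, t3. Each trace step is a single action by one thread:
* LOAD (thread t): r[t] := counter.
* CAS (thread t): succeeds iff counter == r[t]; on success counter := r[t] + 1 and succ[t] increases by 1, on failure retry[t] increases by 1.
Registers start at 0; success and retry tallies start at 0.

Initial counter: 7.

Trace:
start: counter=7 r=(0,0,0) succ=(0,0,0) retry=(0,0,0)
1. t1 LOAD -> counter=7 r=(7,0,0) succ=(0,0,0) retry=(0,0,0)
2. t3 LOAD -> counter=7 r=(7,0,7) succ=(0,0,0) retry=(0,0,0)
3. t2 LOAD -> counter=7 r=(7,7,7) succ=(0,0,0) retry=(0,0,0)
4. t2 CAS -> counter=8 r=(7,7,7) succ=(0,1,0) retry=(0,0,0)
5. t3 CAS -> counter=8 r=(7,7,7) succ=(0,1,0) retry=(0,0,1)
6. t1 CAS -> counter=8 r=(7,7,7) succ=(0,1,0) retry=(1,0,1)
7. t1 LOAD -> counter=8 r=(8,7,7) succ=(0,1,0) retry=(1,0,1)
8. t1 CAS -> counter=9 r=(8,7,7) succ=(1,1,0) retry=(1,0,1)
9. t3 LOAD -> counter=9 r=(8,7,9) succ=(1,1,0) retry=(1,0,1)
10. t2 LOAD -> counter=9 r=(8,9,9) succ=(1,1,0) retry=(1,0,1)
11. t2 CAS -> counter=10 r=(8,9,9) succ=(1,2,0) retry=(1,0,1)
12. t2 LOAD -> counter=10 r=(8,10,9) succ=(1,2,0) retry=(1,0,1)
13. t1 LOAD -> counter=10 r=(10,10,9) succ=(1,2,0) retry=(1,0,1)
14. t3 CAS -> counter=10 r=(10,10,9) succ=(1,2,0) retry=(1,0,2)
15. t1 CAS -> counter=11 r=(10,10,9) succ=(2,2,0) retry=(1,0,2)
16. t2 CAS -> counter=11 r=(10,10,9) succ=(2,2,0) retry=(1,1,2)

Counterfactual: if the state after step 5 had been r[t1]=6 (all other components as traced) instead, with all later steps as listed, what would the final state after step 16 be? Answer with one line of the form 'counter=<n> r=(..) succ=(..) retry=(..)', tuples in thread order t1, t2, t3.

counter=11 r=(10,10,9) succ=(2,2,0) retry=(1,1,2)

state after step 5 := counter=8 r=(6,7,7) succ=(0,1,0) retry=(0,0,1)
6. t1 CAS -> counter=8 r=(6,7,7) succ=(0,1,0) retry=(1,0,1)
7. t1 LOAD -> counter=8 r=(8,7,7) succ=(0,1,0) retry=(1,0,1)
8. t1 CAS -> counter=9 r=(8,7,7) succ=(1,1,0) retry=(1,0,1)
9. t3 LOAD -> counter=9 r=(8,7,9) succ=(1,1,0) retry=(1,0,1)
10. t2 LOAD -> counter=9 r=(8,9,9) succ=(1,1,0) retry=(1,0,1)
11. t2 CAS -> counter=10 r=(8,9,9) succ=(1,2,0) retry=(1,0,1)
12. t2 LOAD -> counter=10 r=(8,10,9) succ=(1,2,0) retry=(1,0,1)
13. t1 LOAD -> counter=10 r=(10,10,9) succ=(1,2,0) retry=(1,0,1)
14. t3 CAS -> counter=10 r=(10,10,9) succ=(1,2,0) retry=(1,0,2)
15. t1 CAS -> counter=11 r=(10,10,9) succ=(2,2,0) retry=(1,0,2)
16. t2 CAS -> counter=11 r=(10,10,9) succ=(2,2,0) retry=(1,1,2)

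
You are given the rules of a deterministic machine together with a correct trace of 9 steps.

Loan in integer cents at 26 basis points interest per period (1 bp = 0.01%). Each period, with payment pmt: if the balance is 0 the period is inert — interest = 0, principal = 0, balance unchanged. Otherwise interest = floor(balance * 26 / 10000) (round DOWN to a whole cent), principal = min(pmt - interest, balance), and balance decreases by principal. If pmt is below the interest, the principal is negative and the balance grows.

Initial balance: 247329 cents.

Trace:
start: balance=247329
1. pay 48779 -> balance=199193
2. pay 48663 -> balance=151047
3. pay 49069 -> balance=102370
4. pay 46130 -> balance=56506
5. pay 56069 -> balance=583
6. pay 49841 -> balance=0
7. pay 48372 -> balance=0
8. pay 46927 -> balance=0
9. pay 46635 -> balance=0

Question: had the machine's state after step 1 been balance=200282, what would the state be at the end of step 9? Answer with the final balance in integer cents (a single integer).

state after step 1 := balance=200282
2. pay 48663 -> balance=152139
3. pay 49069 -> balance=103465
4. pay 46130 -> balance=57604
5. pay 56069 -> balance=1684
6. pay 49841 -> balance=0
7. pay 48372 -> balance=0
8. pay 46927 -> balance=0
9. pay 46635 -> balance=0

0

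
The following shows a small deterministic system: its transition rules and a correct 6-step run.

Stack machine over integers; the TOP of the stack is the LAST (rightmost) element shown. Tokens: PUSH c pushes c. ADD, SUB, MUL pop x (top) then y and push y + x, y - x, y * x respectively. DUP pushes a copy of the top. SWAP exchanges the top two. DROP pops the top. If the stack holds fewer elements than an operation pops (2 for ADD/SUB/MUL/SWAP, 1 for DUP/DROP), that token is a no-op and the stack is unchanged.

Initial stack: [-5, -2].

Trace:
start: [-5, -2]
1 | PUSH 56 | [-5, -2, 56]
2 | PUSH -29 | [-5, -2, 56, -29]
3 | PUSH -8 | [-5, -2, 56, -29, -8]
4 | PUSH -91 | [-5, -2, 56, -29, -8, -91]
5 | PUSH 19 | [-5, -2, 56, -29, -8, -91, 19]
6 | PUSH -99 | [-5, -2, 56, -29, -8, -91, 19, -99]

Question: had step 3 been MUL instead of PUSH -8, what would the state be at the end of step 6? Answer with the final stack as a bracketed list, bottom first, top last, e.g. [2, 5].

(re-executing from step 3 with the substitution; state before step 3: [-5, -2, 56, -29])
3 | MUL | [-5, -2, -1624]
4 | PUSH -91 | [-5, -2, -1624, -91]
5 | PUSH 19 | [-5, -2, -1624, -91, 19]
6 | PUSH -99 | [-5, -2, -1624, -91, 19, -99]

[-5, -2, -1624, -91, 19, -99]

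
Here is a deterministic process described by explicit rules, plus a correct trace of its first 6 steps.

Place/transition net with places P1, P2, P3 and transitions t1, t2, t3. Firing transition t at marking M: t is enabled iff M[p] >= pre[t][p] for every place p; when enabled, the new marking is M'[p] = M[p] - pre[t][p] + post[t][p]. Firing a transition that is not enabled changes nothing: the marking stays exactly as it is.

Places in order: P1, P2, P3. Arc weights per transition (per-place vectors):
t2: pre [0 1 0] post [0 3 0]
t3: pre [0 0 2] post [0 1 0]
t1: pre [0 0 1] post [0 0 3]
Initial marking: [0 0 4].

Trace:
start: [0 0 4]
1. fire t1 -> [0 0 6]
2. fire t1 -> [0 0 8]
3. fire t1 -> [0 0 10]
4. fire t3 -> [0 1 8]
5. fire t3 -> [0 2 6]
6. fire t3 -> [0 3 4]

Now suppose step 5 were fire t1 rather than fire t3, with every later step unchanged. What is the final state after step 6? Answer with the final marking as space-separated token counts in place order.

(re-executing from step 5 with the substitution; state before step 5: [0 1 8])
5. fire t1 -> [0 1 10]
6. fire t3 -> [0 2 8]

0 2 8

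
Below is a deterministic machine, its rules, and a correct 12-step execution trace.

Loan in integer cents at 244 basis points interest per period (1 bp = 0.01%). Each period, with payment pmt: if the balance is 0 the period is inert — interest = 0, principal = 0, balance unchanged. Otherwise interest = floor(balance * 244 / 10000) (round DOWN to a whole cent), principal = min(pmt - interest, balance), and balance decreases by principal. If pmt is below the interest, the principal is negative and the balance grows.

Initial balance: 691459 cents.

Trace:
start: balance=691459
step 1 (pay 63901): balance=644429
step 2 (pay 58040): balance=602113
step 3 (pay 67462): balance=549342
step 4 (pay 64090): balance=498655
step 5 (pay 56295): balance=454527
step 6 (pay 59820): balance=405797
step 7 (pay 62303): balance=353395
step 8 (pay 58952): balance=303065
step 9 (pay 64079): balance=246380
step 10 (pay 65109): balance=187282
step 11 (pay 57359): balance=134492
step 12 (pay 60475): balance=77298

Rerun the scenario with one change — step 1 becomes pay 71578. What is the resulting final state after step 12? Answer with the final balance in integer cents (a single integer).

(re-executing from step 1 with the substitution; state before step 1: balance=691459)
step 1 (pay 71578): balance=636752
step 2 (pay 58040): balance=594248
step 3 (pay 67462): balance=541285
step 4 (pay 64090): balance=490402
step 5 (pay 56295): balance=446072
step 6 (pay 59820): balance=397136
step 7 (pay 62303): balance=344523
step 8 (pay 58952): balance=293977
step 9 (pay 64079): balance=237071
step 10 (pay 65109): balance=177746
step 11 (pay 57359): balance=124724
step 12 (pay 60475): balance=67292

67292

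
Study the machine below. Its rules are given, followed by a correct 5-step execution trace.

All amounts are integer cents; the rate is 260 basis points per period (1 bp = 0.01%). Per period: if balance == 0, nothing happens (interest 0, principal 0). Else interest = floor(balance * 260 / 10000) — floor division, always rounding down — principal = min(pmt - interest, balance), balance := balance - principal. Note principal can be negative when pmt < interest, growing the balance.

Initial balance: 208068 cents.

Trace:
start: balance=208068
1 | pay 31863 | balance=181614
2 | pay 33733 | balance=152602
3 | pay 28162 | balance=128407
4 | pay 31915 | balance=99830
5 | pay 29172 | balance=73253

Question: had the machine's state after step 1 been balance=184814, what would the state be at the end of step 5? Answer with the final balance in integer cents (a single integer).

76801

state after step 1 := balance=184814
2 | pay 33733 | balance=155886
3 | pay 28162 | balance=131777
4 | pay 31915 | balance=103288
5 | pay 29172 | balance=76801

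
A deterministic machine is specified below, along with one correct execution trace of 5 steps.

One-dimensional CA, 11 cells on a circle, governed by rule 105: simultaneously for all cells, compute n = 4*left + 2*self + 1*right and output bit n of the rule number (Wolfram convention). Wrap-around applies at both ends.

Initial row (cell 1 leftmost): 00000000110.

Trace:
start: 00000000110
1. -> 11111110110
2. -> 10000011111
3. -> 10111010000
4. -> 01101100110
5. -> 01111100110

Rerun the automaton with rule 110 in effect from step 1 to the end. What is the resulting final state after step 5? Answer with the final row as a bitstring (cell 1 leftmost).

00011100110

(re-executing steps 1..5 under rule 110; state before step 1: 00000000110)
1. -> 00000001110
2. -> 00000011010
3. -> 00000111110
4. -> 00001100010
5. -> 00011100110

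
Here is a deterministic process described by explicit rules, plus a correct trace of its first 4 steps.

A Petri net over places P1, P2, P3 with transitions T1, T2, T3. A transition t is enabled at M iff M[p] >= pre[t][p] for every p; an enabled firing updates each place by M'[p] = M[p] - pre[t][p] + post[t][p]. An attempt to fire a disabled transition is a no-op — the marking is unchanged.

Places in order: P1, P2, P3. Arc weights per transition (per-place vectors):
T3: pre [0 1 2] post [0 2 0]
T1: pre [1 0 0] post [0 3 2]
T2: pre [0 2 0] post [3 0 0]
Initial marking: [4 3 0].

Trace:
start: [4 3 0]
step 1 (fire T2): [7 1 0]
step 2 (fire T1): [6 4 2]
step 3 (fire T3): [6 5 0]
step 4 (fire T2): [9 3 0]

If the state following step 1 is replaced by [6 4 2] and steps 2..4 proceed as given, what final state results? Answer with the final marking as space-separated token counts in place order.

8 6 2

state after step 1 := [6 4 2]
step 2 (fire T1): [5 7 4]
step 3 (fire T3): [5 8 2]
step 4 (fire T2): [8 6 2]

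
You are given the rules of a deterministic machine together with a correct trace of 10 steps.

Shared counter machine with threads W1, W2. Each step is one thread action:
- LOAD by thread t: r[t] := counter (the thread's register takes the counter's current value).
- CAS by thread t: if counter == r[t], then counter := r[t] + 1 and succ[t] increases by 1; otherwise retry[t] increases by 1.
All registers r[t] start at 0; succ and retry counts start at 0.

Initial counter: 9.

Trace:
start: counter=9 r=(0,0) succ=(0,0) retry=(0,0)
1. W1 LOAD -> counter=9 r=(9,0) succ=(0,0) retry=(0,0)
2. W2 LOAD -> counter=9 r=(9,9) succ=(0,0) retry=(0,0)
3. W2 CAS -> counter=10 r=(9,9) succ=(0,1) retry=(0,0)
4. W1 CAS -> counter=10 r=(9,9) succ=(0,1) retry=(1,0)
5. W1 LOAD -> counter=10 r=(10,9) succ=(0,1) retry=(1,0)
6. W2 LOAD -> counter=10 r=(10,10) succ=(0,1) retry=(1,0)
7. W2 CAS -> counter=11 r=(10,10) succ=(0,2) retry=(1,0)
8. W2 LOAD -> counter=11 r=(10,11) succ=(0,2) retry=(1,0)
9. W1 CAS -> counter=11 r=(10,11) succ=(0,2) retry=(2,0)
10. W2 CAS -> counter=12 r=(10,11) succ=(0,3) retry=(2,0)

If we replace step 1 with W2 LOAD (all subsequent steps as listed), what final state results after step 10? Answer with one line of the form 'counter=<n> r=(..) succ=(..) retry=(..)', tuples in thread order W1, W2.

counter=12 r=(10,11) succ=(0,3) retry=(2,0)

(re-executing from step 1 with the substitution; state before step 1: counter=9 r=(0,0) succ=(0,0) retry=(0,0))
1. W2 LOAD -> counter=9 r=(0,9) succ=(0,0) retry=(0,0)
2. W2 LOAD -> counter=9 r=(0,9) succ=(0,0) retry=(0,0)
3. W2 CAS -> counter=10 r=(0,9) succ=(0,1) retry=(0,0)
4. W1 CAS -> counter=10 r=(0,9) succ=(0,1) retry=(1,0)
5. W1 LOAD -> counter=10 r=(10,9) succ=(0,1) retry=(1,0)
6. W2 LOAD -> counter=10 r=(10,10) succ=(0,1) retry=(1,0)
7. W2 CAS -> counter=11 r=(10,10) succ=(0,2) retry=(1,0)
8. W2 LOAD -> counter=11 r=(10,11) succ=(0,2) retry=(1,0)
9. W1 CAS -> counter=11 r=(10,11) succ=(0,2) retry=(2,0)
10. W2 CAS -> counter=12 r=(10,11) succ=(0,3) retry=(2,0)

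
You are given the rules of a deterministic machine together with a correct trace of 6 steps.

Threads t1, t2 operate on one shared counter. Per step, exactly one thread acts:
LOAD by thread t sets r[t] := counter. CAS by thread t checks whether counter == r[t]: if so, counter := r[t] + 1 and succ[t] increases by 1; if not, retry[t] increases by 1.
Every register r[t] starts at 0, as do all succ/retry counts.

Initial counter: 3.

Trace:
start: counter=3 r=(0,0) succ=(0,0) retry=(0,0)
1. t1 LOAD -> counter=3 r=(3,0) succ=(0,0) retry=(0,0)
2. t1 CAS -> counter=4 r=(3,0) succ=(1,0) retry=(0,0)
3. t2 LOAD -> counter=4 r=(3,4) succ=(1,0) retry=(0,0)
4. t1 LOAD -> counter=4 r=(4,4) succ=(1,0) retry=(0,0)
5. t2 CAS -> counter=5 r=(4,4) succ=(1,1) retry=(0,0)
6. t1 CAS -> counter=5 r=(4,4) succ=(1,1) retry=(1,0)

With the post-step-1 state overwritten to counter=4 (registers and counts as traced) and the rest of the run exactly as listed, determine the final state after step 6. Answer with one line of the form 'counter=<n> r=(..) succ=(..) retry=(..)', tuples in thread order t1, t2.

counter=5 r=(4,4) succ=(0,1) retry=(2,0)

state after step 1 := counter=4 r=(3,0) succ=(0,0) retry=(0,0)
2. t1 CAS -> counter=4 r=(3,0) succ=(0,0) retry=(1,0)
3. t2 LOAD -> counter=4 r=(3,4) succ=(0,0) retry=(1,0)
4. t1 LOAD -> counter=4 r=(4,4) succ=(0,0) retry=(1,0)
5. t2 CAS -> counter=5 r=(4,4) succ=(0,1) retry=(1,0)
6. t1 CAS -> counter=5 r=(4,4) succ=(0,1) retry=(2,0)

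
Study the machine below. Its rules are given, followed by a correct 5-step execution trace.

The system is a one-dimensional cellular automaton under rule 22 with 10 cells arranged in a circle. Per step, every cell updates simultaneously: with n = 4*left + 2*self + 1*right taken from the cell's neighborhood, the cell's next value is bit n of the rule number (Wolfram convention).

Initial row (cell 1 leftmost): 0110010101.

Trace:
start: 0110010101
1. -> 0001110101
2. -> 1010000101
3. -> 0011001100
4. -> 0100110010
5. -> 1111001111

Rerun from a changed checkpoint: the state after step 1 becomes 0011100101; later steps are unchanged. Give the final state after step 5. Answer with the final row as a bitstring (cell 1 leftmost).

state after step 1 := 0011100101
2. -> 1100011101
3. -> 0010100000
4. -> 0110110000
5. -> 1000001000

1000001000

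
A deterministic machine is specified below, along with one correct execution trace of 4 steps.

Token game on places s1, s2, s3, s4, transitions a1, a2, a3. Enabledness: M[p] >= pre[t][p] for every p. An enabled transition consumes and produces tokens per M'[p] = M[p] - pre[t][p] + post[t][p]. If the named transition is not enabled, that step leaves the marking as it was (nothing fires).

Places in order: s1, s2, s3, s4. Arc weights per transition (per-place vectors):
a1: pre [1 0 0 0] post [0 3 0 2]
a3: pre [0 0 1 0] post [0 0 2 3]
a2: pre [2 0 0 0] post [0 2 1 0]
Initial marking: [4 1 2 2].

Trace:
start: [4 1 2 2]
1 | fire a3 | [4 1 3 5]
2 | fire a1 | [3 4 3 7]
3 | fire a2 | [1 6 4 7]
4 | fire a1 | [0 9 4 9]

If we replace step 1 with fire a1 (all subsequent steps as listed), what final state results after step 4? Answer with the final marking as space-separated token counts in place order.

(re-executing from step 1 with the substitution; state before step 1: [4 1 2 2])
1 | fire a1 | [3 4 2 4]
2 | fire a1 | [2 7 2 6]
3 | fire a2 | [0 9 3 6]
4 | fire a1 | [0 9 3 6]

0 9 3 6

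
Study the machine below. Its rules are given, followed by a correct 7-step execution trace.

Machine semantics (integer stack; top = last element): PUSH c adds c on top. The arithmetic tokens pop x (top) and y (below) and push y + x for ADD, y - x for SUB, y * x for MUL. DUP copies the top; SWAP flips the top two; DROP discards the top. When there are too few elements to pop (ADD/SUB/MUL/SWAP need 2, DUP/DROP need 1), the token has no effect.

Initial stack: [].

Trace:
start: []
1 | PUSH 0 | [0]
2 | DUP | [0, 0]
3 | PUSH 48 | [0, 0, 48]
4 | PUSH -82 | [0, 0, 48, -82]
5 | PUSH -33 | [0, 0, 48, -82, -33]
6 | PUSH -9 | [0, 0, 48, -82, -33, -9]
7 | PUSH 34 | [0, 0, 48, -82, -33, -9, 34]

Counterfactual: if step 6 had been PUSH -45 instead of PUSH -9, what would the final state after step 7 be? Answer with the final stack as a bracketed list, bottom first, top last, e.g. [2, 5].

(re-executing from step 6 with the substitution; state before step 6: [0, 0, 48, -82, -33])
6 | PUSH -45 | [0, 0, 48, -82, -33, -45]
7 | PUSH 34 | [0, 0, 48, -82, -33, -45, 34]

[0, 0, 48, -82, -33, -45, 34]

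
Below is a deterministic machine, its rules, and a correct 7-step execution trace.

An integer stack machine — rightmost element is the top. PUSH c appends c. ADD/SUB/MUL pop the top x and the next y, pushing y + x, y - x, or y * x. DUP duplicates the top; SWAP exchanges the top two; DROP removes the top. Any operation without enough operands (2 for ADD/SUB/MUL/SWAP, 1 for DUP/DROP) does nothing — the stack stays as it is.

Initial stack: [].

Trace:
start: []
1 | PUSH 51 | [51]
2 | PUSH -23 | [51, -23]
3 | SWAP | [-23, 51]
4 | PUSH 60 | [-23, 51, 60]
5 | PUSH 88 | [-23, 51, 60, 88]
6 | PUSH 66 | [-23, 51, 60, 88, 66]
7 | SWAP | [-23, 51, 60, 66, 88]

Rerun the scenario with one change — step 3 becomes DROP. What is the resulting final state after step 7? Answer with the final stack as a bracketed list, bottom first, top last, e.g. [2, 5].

(re-executing from step 3 with the substitution; state before step 3: [51, -23])
3 | DROP | [51]
4 | PUSH 60 | [51, 60]
5 | PUSH 88 | [51, 60, 88]
6 | PUSH 66 | [51, 60, 88, 66]
7 | SWAP | [51, 60, 66, 88]

[51, 60, 66, 88]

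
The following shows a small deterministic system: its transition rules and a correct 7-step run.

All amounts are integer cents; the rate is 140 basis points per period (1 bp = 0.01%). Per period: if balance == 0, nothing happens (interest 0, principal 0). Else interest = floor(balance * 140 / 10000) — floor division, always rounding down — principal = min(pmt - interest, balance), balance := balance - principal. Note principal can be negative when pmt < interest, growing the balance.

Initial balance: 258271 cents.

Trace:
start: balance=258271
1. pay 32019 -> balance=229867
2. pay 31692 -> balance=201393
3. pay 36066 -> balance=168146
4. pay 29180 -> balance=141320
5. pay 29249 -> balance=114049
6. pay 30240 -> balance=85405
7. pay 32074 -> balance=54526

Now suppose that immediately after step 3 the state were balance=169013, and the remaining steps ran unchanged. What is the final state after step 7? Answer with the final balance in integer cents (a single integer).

state after step 3 := balance=169013
4. pay 29180 -> balance=142199
5. pay 29249 -> balance=114940
6. pay 30240 -> balance=86309
7. pay 32074 -> balance=55443

55443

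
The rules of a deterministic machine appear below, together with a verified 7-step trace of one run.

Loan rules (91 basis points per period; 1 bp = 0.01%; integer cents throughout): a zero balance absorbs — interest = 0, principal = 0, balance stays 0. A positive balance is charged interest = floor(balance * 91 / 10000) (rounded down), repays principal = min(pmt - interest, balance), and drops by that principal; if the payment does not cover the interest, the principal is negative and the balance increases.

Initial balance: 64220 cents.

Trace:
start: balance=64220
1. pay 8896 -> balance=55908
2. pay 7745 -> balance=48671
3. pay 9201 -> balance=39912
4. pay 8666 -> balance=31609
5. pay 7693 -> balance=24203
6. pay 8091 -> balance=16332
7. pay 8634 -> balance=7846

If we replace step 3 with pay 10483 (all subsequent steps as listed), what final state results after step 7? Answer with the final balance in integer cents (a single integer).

6516

(re-executing from step 3 with the substitution; state before step 3: balance=48671)
3. pay 10483 -> balance=38630
4. pay 8666 -> balance=30315
5. pay 7693 -> balance=22897
6. pay 8091 -> balance=15014
7. pay 8634 -> balance=6516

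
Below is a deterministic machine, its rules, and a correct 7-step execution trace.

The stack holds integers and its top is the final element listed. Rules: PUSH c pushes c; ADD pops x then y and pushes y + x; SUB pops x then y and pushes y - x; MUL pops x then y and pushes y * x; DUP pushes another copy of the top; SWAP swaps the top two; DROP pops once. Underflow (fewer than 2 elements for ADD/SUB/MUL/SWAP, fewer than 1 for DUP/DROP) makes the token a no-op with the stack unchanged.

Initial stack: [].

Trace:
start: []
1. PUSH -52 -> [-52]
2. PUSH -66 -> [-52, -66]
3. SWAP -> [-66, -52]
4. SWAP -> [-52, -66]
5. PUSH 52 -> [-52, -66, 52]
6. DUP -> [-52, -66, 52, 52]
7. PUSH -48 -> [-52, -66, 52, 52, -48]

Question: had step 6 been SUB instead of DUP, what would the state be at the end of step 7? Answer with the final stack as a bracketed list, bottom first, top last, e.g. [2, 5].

[-52, -118, -48]

(re-executing from step 6 with the substitution; state before step 6: [-52, -66, 52])
6. SUB -> [-52, -118]
7. PUSH -48 -> [-52, -118, -48]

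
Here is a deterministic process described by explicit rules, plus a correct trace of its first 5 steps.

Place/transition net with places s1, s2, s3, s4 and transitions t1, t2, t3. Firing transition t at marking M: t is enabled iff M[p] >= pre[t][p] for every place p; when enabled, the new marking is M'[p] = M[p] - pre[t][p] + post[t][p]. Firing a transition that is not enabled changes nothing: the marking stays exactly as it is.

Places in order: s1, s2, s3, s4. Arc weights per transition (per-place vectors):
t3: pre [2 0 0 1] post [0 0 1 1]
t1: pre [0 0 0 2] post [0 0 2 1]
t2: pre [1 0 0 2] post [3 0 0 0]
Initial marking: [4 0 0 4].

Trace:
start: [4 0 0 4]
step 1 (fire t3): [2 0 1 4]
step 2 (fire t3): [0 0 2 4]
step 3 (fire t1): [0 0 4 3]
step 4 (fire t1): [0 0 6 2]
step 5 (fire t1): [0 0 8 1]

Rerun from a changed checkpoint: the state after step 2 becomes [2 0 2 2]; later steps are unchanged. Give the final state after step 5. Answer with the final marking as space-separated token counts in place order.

state after step 2 := [2 0 2 2]
step 3 (fire t1): [2 0 4 1]
step 4 (fire t1): [2 0 4 1]
step 5 (fire t1): [2 0 4 1]

2 0 4 1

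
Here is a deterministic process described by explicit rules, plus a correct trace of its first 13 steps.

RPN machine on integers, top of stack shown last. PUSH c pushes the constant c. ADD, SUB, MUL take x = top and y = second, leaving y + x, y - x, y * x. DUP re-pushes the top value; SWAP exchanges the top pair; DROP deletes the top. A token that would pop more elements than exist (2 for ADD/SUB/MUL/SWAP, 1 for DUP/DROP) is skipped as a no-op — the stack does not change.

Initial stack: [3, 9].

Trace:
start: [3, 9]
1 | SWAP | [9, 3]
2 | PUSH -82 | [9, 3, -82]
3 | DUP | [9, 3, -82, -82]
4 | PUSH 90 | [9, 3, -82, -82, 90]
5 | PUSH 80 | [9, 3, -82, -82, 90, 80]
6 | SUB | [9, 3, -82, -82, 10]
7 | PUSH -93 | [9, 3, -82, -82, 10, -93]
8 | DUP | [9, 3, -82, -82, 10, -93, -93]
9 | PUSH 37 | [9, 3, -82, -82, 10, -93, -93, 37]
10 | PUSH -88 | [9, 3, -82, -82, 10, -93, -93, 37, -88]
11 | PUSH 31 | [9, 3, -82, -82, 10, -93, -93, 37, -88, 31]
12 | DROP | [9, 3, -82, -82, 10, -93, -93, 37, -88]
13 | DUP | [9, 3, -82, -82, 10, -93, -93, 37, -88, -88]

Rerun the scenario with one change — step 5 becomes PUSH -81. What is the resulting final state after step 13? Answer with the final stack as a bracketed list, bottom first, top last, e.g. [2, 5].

[9, 3, -82, -82, 171, -93, -93, 37, -88, -88]

(re-executing from step 5 with the substitution; state before step 5: [9, 3, -82, -82, 90])
5 | PUSH -81 | [9, 3, -82, -82, 90, -81]
6 | SUB | [9, 3, -82, -82, 171]
7 | PUSH -93 | [9, 3, -82, -82, 171, -93]
8 | DUP | [9, 3, -82, -82, 171, -93, -93]
9 | PUSH 37 | [9, 3, -82, -82, 171, -93, -93, 37]
10 | PUSH -88 | [9, 3, -82, -82, 171, -93, -93, 37, -88]
11 | PUSH 31 | [9, 3, -82, -82, 171, -93, -93, 37, -88, 31]
12 | DROP | [9, 3, -82, -82, 171, -93, -93, 37, -88]
13 | DUP | [9, 3, -82, -82, 171, -93, -93, 37, -88, -88]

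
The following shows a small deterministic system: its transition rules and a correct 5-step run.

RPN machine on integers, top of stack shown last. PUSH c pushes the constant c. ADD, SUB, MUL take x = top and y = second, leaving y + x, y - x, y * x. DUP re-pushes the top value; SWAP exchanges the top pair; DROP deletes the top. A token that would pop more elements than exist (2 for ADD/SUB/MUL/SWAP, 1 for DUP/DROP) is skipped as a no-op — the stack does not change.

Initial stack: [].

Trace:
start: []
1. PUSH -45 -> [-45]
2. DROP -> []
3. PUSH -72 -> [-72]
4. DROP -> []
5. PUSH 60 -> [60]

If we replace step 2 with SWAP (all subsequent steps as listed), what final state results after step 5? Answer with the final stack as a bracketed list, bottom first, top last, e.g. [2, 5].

[-45, 60]

(re-executing from step 2 with the substitution; state before step 2: [-45])
2. SWAP -> [-45]
3. PUSH -72 -> [-45, -72]
4. DROP -> [-45]
5. PUSH 60 -> [-45, 60]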